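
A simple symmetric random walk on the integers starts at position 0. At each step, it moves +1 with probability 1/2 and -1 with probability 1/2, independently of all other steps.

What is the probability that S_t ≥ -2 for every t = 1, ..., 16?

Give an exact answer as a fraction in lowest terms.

Let f(t,s) = #length-t paths at position s with S_1..S_t all ≥ -2.
f(t,s) = f(t-1,s-1) + f(t-1,s+1) for s ≥ -2; f(t,s) = 0 for s < -2.
t=0: f(0,0)=1
t=1: f(1,-1)=1 f(1,1)=1
t=2: f(2,-2)=1 f(2,0)=2 f(2,2)=1
t=3: f(3,-1)=3 f(3,1)=3 f(3,3)=1
t=4: f(4,-2)=3 f(4,0)=6 f(4,2)=4 f(4,4)=1
t=5: f(5,-1)=9 f(5,1)=10 f(5,3)=5 f(5,5)=1
t=6: f(6,-2)=9 f(6,0)=19 f(6,2)=15 f(6,4)=6 f(6,6)=1
t=7: f(7,-1)=28 f(7,1)=34 f(7,3)=21 f(7,5)=7 f(7,7)=1
t=8: f(8,-2)=28 f(8,0)=62 f(8,2)=55 f(8,4)=28 f(8,6)=8 f(8,8)=1
t=9: f(9,-1)=90 f(9,1)=117 f(9,3)=83 f(9,5)=36 f(9,7)=9 f(9,9)=1
t=10: f(10,-2)=90 f(10,0)=207 f(10,2)=200 f(10,4)=119 f(10,6)=45 f(10,8)=10 f(10,10)=1
t=11: f(11,-1)=297 f(11,1)=407 f(11,3)=319 f(11,5)=164 f(11,7)=55 f(11,9)=11 f(11,11)=1
t=12: f(12,-2)=297 f(12,0)=704 f(12,2)=726 f(12,4)=483 f(12,6)=219 f(12,8)=66 f(12,10)=12 f(12,12)=1
t=13: f(13,-1)=1001 f(13,1)=1430 f(13,3)=1209 f(13,5)=702 f(13,7)=285 f(13,9)=78 f(13,11)=13 f(13,13)=1
t=14: f(14,-2)=1001 f(14,0)=2431 f(14,2)=2639 f(14,4)=1911 f(14,6)=987 f(14,8)=363 f(14,10)=91 f(14,12)=14 f(14,14)=1
t=15: f(15,-1)=3432 f(15,1)=5070 f(15,3)=4550 f(15,5)=2898 f(15,7)=1350 f(15,9)=454 f(15,11)=105 f(15,13)=15 f(15,15)=1
t=16: f(16,-2)=3432 f(16,0)=8502 f(16,2)=9620 f(16,4)=7448 f(16,6)=4248 f(16,8)=1804 f(16,10)=559 f(16,12)=120 f(16,14)=16 f(16,16)=1
Σ_s f(16,s) = 35750
P = 35750/65536 = 17875/32768

Answer: 17875/32768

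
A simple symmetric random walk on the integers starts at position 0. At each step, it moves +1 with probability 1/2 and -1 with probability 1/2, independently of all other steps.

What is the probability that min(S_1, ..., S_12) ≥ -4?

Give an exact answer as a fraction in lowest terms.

Answer: 1749/2048

Derivation:
Let f(t,s) = #length-t paths at position s with S_1..S_t all ≥ -4.
f(t,s) = f(t-1,s-1) + f(t-1,s+1) for s ≥ -4; f(t,s) = 0 for s < -4.
t=0: f(0,0)=1
t=1: f(1,-1)=1 f(1,1)=1
t=2: f(2,-2)=1 f(2,0)=2 f(2,2)=1
t=3: f(3,-3)=1 f(3,-1)=3 f(3,1)=3 f(3,3)=1
t=4: f(4,-4)=1 f(4,-2)=4 f(4,0)=6 f(4,2)=4 f(4,4)=1
t=5: f(5,-3)=5 f(5,-1)=10 f(5,1)=10 f(5,3)=5 f(5,5)=1
t=6: f(6,-4)=5 f(6,-2)=15 f(6,0)=20 f(6,2)=15 f(6,4)=6 f(6,6)=1
t=7: f(7,-3)=20 f(7,-1)=35 f(7,1)=35 f(7,3)=21 f(7,5)=7 f(7,7)=1
t=8: f(8,-4)=20 f(8,-2)=55 f(8,0)=70 f(8,2)=56 f(8,4)=28 f(8,6)=8 f(8,8)=1
t=9: f(9,-3)=75 f(9,-1)=125 f(9,1)=126 f(9,3)=84 f(9,5)=36 f(9,7)=9 f(9,9)=1
t=10: f(10,-4)=75 f(10,-2)=200 f(10,0)=251 f(10,2)=210 f(10,4)=120 f(10,6)=45 f(10,8)=10 f(10,10)=1
t=11: f(11,-3)=275 f(11,-1)=451 f(11,1)=461 f(11,3)=330 f(11,5)=165 f(11,7)=55 f(11,9)=11 f(11,11)=1
t=12: f(12,-4)=275 f(12,-2)=726 f(12,0)=912 f(12,2)=791 f(12,4)=495 f(12,6)=220 f(12,8)=66 f(12,10)=12 f(12,12)=1
Σ_s f(12,s) = 3498
P = 3498/4096 = 1749/2048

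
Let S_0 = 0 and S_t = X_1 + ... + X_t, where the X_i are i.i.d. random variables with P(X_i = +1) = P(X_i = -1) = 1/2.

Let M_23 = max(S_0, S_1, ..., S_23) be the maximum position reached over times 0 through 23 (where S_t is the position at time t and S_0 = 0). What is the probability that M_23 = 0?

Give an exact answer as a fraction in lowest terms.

Answer: 676039/4194304

Derivation:
Let M_23 = max(S_0,...,S_23). Use the reflection principle: for j ≥ 1, #{paths with M_23 ≥ j} = #{S_23 ≥ j} + #{S_23 ≥ j+1}.
P(M_23 ≥ 0) = 1 since S_0 = 0, so #{M_23 ≥ 0} = 8388608.
#{M_23 ≥ 1} = #{S_23 ≥ 1} + #{S_23 ≥ 2} = 4194304 + 2842226 = 7036530.
#{M_23 = 0} = 8388608 - 7036530 = 1352078.
P(M_23 = 0) = 1352078/8388608 = 676039/4194304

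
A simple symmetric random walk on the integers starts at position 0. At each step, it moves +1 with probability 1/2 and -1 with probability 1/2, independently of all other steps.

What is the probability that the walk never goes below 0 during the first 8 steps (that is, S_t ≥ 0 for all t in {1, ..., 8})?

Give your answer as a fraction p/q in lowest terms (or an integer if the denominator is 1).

Answer: 35/128

Derivation:
Let f(t,s) = #length-t paths at position s with S_1..S_t all ≥ 0.
f(t,s) = f(t-1,s-1) + f(t-1,s+1) for s ≥ 0; f(t,s) = 0 for s < 0.
t=0: f(0,0)=1
t=1: f(1,1)=1
t=2: f(2,0)=1 f(2,2)=1
t=3: f(3,1)=2 f(3,3)=1
t=4: f(4,0)=2 f(4,2)=3 f(4,4)=1
t=5: f(5,1)=5 f(5,3)=4 f(5,5)=1
t=6: f(6,0)=5 f(6,2)=9 f(6,4)=5 f(6,6)=1
t=7: f(7,1)=14 f(7,3)=14 f(7,5)=6 f(7,7)=1
t=8: f(8,0)=14 f(8,2)=28 f(8,4)=20 f(8,6)=7 f(8,8)=1
Σ_s f(8,s) = 70
P = 70/256 = 35/128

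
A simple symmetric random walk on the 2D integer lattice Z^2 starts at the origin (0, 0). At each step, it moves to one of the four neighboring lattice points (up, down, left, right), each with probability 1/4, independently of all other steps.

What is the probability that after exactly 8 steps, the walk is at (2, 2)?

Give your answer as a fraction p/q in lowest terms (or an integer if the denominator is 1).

Answer: 245/8192

Derivation:
Let h be the number of horizontal steps (so 8-h are vertical). To end at (2,2) need (h+2)/2 right-steps and ((8-h)+2)/2 up-steps.
Sum over h with 2 ≤ h ≤ 6, h ≡ 0 (mod 2), 8-h ≡ 0 (mod 2):
h=2: C(8,2)·C(2,2)·C(6,4) = 28·1·15 = 420
h=4: C(8,4)·C(4,3)·C(4,3) = 70·4·4 = 1120
h=6: C(8,6)·C(6,4)·C(2,2) = 28·15·1 = 420
Total favorable: 1960
Total paths: 4^8 = 65536
P = 1960/65536 = 245/8192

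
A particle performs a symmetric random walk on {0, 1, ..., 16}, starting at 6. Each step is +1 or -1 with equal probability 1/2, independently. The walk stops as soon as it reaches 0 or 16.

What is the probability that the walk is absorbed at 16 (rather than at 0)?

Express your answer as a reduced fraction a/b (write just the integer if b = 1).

Symmetric walk (p = 1/2): the harmonic-function argument gives P(hit 16 before 0 | start at 6) = a/N.
P = 6/16 = 3/8

Answer: 3/8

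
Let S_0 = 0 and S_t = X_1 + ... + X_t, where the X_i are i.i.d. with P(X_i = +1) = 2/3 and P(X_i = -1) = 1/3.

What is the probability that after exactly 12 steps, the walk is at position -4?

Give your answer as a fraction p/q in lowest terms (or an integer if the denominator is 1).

To reach position -4 after 12 steps: need 4 steps of +1 and 8 steps of -1.
Number of such sequences: C(12,4) = 495
Each has probability (2/3)^4 · (1/3)^8 = 16/531441
P = 495 · 16/531441 = 880/59049

Answer: 880/59049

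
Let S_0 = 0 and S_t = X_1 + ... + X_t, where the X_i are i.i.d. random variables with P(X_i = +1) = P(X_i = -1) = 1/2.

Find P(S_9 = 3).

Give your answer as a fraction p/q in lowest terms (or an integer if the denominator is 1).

To reach position 3 after 9 steps: need 6 steps of +1 and 3 of -1.
Favorable paths: C(9,6) = 84
Total paths: 2^9 = 512
P = 84/512 = 21/128

Answer: 21/128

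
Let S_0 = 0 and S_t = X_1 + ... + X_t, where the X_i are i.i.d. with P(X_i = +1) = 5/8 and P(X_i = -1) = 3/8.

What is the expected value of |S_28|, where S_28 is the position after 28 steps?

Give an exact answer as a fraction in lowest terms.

Answer: 4482794556220166296731509/604462909807314587353088

Derivation:
S_28 takes values m ≡ 0 (mod 2) with |m| ≤ 28; P(S_28=m) = C(28,(28+m)/2) · (5/8)^((28+m)/2) · (3/8)^((28-m)/2).
Distribution: P(S=-28)=22876792454961/19342813113834066795298816, P(S=-26)=266895911974545/4835703278458516698824704, P(S=-24)=12010316038854525/9671406556917033397649408, P(S=-22)=86741171391727125/4835703278458516698824704, P(S=-20)=3614215474655296875/19342813113834066795298816, P(S=-18)=3614215474655296875/2417851639229258349412352, P(S=-16)=46181642176151015625/4835703278458516698824704, P(S=-14)=120951919985157421875/2417851639229258349412352, P(S=-12)=4233317199480509765625/19342813113834066795298816, P(S=-10)=3919738147667138671875/4835703278458516698824704, P(S=-8)=24825008268558544921875/9671406556917033397649408, P(S=-6)=33852284002579833984375/4835703278458516698824704, P(S=-4)=319716015579920654296875/19342813113834066795298816, P(S=-2)=40989232766656494140625/1208925819614629174706176, P(S=0)=146390117023773193359375/2417851639229258349412352, P(S=2)=113858979907379150390625/1208925819614629174706176, P(S=4)=2466944564659881591796875/19342813113834066795298816, P(S=6)=725571930782318115234375/4835703278458516698824704, P(S=8)=1478016896038055419921875/9671406556917033397649408, P(S=10)=648253024578094482421875/4835703278458516698824704, P(S=12)=1944759073734283447265625/19342813113834066795298816, P(S=14)=154345958232879638671875/2417851639229258349412352, P(S=16)=163700258731842041015625/4835703278458516698824704, P(S=18)=35587012767791748046875/2417851639229258349412352, P(S=20)=98852813243865966796875/19342813113834066795298816, P(S=22)=6590187549591064453125/4835703278458516698824704, P(S=24)=2534687519073486328125/9671406556917033397649408, P(S=26)=156462192535400390625/4835703278458516698824704, P(S=28)=37252902984619140625/19342813113834066795298816
E[|S_28|] = Σ_m |m|·P(S_28=m) = 4482794556220166296731509/604462909807314587353088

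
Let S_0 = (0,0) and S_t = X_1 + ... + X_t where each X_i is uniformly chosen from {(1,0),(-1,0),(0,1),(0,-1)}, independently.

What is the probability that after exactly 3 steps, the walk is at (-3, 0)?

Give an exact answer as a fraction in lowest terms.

Let h be the number of horizontal steps (so 3-h are vertical). To end at (-3,0) need (h-3)/2 right-steps and ((3-h)+0)/2 up-steps.
Sum over h with 3 ≤ h ≤ 3, h ≡ 1 (mod 2), 3-h ≡ 0 (mod 2):
h=3: C(3,3)·C(3,0)·C(0,0) = 1·1·1 = 1
Total favorable: 1
Total paths: 4^3 = 64
P = 1/64 = 1/64

Answer: 1/64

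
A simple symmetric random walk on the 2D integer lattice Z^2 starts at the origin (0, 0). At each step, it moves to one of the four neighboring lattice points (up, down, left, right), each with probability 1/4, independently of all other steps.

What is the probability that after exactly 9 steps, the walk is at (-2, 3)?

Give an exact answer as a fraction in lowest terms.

Let h be the number of horizontal steps (so 9-h are vertical). To end at (-2,3) need (h-2)/2 right-steps and ((9-h)+3)/2 up-steps.
Sum over h with 2 ≤ h ≤ 6, h ≡ 0 (mod 2), 9-h ≡ 1 (mod 2):
h=2: C(9,2)·C(2,0)·C(7,5) = 36·1·21 = 756
h=4: C(9,4)·C(4,1)·C(5,4) = 126·4·5 = 2520
h=6: C(9,6)·C(6,2)·C(3,3) = 84·15·1 = 1260
Total favorable: 4536
Total paths: 4^9 = 262144
P = 4536/262144 = 567/32768

Answer: 567/32768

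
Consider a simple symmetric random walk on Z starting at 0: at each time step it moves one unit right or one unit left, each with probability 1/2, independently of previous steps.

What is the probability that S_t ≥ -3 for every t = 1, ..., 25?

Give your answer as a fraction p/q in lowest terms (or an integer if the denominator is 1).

Answer: 2414425/4194304

Derivation:
Let f(t,s) = #length-t paths at position s with S_1..S_t all ≥ -3.
f(t,s) = f(t-1,s-1) + f(t-1,s+1) for s ≥ -3; f(t,s) = 0 for s < -3.
t=0: f(0,0)=1
t=1: f(1,-1)=1 f(1,1)=1
t=2: f(2,-2)=1 f(2,0)=2 f(2,2)=1
t=3: f(3,-3)=1 f(3,-1)=3 f(3,1)=3 f(3,3)=1
t=4: f(4,-2)=4 f(4,0)=6 f(4,2)=4 f(4,4)=1
t=5: f(5,-3)=4 f(5,-1)=10 f(5,1)=10 f(5,3)=5 f(5,5)=1
t=6: f(6,-2)=14 f(6,0)=20 f(6,2)=15 f(6,4)=6 f(6,6)=1
t=7: f(7,-3)=14 f(7,-1)=34 f(7,1)=35 f(7,3)=21 f(7,5)=7 f(7,7)=1
t=8: f(8,-2)=48 f(8,0)=69 f(8,2)=56 f(8,4)=28 f(8,6)=8 f(8,8)=1
t=9: f(9,-3)=48 f(9,-1)=117 f(9,1)=125 f(9,3)=84 f(9,5)=36 f(9,7)=9 f(9,9)=1
t=10: f(10,-2)=165 f(10,0)=242 f(10,2)=209 f(10,4)=120 f(10,6)=45 f(10,8)=10 f(10,10)=1
t=11: f(11,-3)=165 f(11,-1)=407 f(11,1)=451 f(11,3)=329 f(11,5)=165 f(11,7)=55 f(11,9)=11 f(11,11)=1
t=12: f(12,-2)=572 f(12,0)=858 f(12,2)=780 f(12,4)=494 f(12,6)=220 f(12,8)=66 f(12,10)=12 f(12,12)=1
t=13: f(13,-3)=572 f(13,-1)=1430 f(13,1)=1638 f(13,3)=1274 f(13,5)=714 f(13,7)=286 f(13,9)=78 f(13,11)=13 f(13,13)=1
t=14: f(14,-2)=2002 f(14,0)=3068 f(14,2)=2912 f(14,4)=1988 f(14,6)=1000 f(14,8)=364 f(14,10)=91 f(14,12)=14 f(14,14)=1
t=15: f(15,-3)=2002 f(15,-1)=5070 f(15,1)=5980 f(15,3)=4900 f(15,5)=2988 f(15,7)=1364 f(15,9)=455 f(15,11)=105 f(15,13)=15 f(15,15)=1
t=16: f(16,-2)=7072 f(16,0)=11050 f(16,2)=10880 f(16,4)=7888 f(16,6)=4352 f(16,8)=1819 f(16,10)=560 f(16,12)=120 f(16,14)=16 f(16,16)=1
t=17: f(17,-3)=7072 f(17,-1)=18122 f(17,1)=21930 f(17,3)=18768 f(17,5)=12240 f(17,7)=6171 f(17,9)=2379 f(17,11)=680 f(17,13)=136 f(17,15)=17 f(17,17)=1
t=18: f(18,-2)=25194 f(18,0)=40052 f(18,2)=40698 f(18,4)=31008 f(18,6)=18411 f(18,8)=8550 f(18,10)=3059 f(18,12)=816 f(18,14)=153 f(18,16)=18 f(18,18)=1
t=19: f(19,-3)=25194 f(19,-1)=65246 f(19,1)=80750 f(19,3)=71706 f(19,5)=49419 f(19,7)=26961 f(19,9)=11609 f(19,11)=3875 f(19,13)=969 f(19,15)=171 f(19,17)=19 f(19,19)=1
t=20: f(20,-2)=90440 f(20,0)=145996 f(20,2)=152456 f(20,4)=121125 f(20,6)=76380 f(20,8)=38570 f(20,10)=15484 f(20,12)=4844 f(20,14)=1140 f(20,16)=190 f(20,18)=20 f(20,20)=1
t=21: f(21,-3)=90440 f(21,-1)=236436 f(21,1)=298452 f(21,3)=273581 f(21,5)=197505 f(21,7)=114950 f(21,9)=54054 f(21,11)=20328 f(21,13)=5984 f(21,15)=1330 f(21,17)=210 f(21,19)=21 f(21,21)=1
t=22: f(22,-2)=326876 f(22,0)=534888 f(22,2)=572033 f(22,4)=471086 f(22,6)=312455 f(22,8)=169004 f(22,10)=74382 f(22,12)=26312 f(22,14)=7314 f(22,16)=1540 f(22,18)=231 f(22,20)=22 f(22,22)=1
t=23: f(23,-3)=326876 f(23,-1)=861764 f(23,1)=1106921 f(23,3)=1043119 f(23,5)=783541 f(23,7)=481459 f(23,9)=243386 f(23,11)=100694 f(23,13)=33626 f(23,15)=8854 f(23,17)=1771 f(23,19)=253 f(23,21)=23 f(23,23)=1
t=24: f(24,-2)=1188640 f(24,0)=1968685 f(24,2)=2150040 f(24,4)=1826660 f(24,6)=1265000 f(24,8)=724845 f(24,10)=344080 f(24,12)=134320 f(24,14)=42480 f(24,16)=10625 f(24,18)=2024 f(24,20)=276 f(24,22)=24 f(24,24)=1
t=25: f(25,-3)=1188640 f(25,-1)=3157325 f(25,1)=4118725 f(25,3)=3976700 f(25,5)=3091660 f(25,7)=1989845 f(25,9)=1068925 f(25,11)=478400 f(25,13)=176800 f(25,15)=53105 f(25,17)=12649 f(25,19)=2300 f(25,21)=300 f(25,23)=25 f(25,25)=1
Σ_s f(25,s) = 19315400
P = 19315400/33554432 = 2414425/4194304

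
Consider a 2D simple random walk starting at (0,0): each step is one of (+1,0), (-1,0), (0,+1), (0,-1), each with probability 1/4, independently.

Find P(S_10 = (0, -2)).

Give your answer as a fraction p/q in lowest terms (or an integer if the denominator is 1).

Answer: 11025/262144

Derivation:
Let h be the number of horizontal steps (so 10-h are vertical). To end at (0,-2) need (h+0)/2 right-steps and ((10-h)-2)/2 up-steps.
Sum over h with 0 ≤ h ≤ 8, h ≡ 0 (mod 2), 10-h ≡ 0 (mod 2):
h=0: C(10,0)·C(0,0)·C(10,4) = 1·1·210 = 210
h=2: C(10,2)·C(2,1)·C(8,3) = 45·2·56 = 5040
h=4: C(10,4)·C(4,2)·C(6,2) = 210·6·15 = 18900
h=6: C(10,6)·C(6,3)·C(4,1) = 210·20·4 = 16800
h=8: C(10,8)·C(8,4)·C(2,0) = 45·70·1 = 3150
Total favorable: 44100
Total paths: 4^10 = 1048576
P = 44100/1048576 = 11025/262144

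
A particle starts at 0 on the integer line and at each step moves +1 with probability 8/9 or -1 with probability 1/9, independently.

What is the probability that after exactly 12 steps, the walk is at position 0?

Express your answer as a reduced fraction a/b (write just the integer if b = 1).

To be at 0 after 12 steps: need exactly 6 steps of +1 and 6 of -1.
Number of such sequences: C(12,6) = 924
Each has probability (8/9)^6 · (1/9)^6 = 262144/282429536481
P = 924 · 262144/282429536481 = 80740352/94143178827

Answer: 80740352/94143178827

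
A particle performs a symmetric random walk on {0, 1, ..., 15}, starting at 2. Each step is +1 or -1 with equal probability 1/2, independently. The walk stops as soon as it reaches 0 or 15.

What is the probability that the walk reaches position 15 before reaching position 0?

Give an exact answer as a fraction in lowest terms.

Answer: 2/15

Derivation:
Symmetric walk (p = 1/2): the harmonic-function argument gives P(hit 15 before 0 | start at 2) = a/N.
P = 2/15 = 2/15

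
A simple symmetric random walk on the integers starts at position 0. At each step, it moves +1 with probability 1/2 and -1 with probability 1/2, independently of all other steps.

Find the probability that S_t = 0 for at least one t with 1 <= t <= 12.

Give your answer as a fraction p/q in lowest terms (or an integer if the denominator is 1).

Count via complement. Let g(t,s) = #length-t paths at position s with S_1..S_t all ≠ 0.
g(t,s) = g(t-1,s-1) + g(t-1,s+1) for s ≠ 0; g(t,0) = 0.
t=0: g(0,0)=1
t=1: g(1,-1)=1 g(1,1)=1
t=2: g(2,-2)=1 g(2,2)=1
t=3: g(3,-3)=1 g(3,-1)=1 g(3,1)=1 g(3,3)=1
t=4: g(4,-4)=1 g(4,-2)=2 g(4,2)=2 g(4,4)=1
t=5: g(5,-5)=1 g(5,-3)=3 g(5,-1)=2 g(5,1)=2 g(5,3)=3 g(5,5)=1
t=6: g(6,-6)=1 g(6,-4)=4 g(6,-2)=5 g(6,2)=5 g(6,4)=4 g(6,6)=1
t=7: g(7,-7)=1 g(7,-5)=5 g(7,-3)=9 g(7,-1)=5 g(7,1)=5 g(7,3)=9 g(7,5)=5 g(7,7)=1
t=8: g(8,-8)=1 g(8,-6)=6 g(8,-4)=14 g(8,-2)=14 g(8,2)=14 g(8,4)=14 g(8,6)=6 g(8,8)=1
t=9: g(9,-9)=1 g(9,-7)=7 g(9,-5)=20 g(9,-3)=28 g(9,-1)=14 g(9,1)=14 g(9,3)=28 g(9,5)=20 g(9,7)=7 g(9,9)=1
t=10: g(10,-10)=1 g(10,-8)=8 g(10,-6)=27 g(10,-4)=48 g(10,-2)=42 g(10,2)=42 g(10,4)=48 g(10,6)=27 g(10,8)=8 g(10,10)=1
t=11: g(11,-11)=1 g(11,-9)=9 g(11,-7)=35 g(11,-5)=75 g(11,-3)=90 g(11,-1)=42 g(11,1)=42 g(11,3)=90 g(11,5)=75 g(11,7)=35 g(11,9)=9 g(11,11)=1
t=12: g(12,-12)=1 g(12,-10)=10 g(12,-8)=44 g(12,-6)=110 g(12,-4)=165 g(12,-2)=132 g(12,2)=132 g(12,4)=165 g(12,6)=110 g(12,8)=44 g(12,10)=10 g(12,12)=1
Paths never hitting 0: Σ_s g(12,s) = 924
Paths hitting 0: 2^12 - 924 = 3172
P = 3172/4096 = 793/1024

Answer: 793/1024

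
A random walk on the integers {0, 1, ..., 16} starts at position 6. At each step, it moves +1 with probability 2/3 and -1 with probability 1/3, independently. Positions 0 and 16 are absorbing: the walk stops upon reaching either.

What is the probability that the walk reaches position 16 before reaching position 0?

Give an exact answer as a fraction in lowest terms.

Answer: 21504/21845

Derivation:
Biased walk: p = 2/3, q = 1/3, r = q/p = 1/2
Gambler's ruin: P(hit 16 before 0 | start at 6) = (1 - r^a)/(1 - r^N)
r^6 = 1/64; r^16 = 1/65536
P = (1 - 1/64) / (1 - 1/65536) = 63/64 / 65535/65536 = 21504/21845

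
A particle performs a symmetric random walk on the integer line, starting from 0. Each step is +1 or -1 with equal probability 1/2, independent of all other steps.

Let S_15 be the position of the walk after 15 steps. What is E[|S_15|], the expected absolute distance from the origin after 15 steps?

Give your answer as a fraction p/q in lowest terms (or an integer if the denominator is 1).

S_15 takes values m ≡ 1 (mod 2) with |m| ≤ 15; P(S_15=m) = C(15,(15+m)/2)/2^15.
Total paths: 2^15 = 32768
Distribution: P(S=-15)=1/32768, P(S=-13)=15/32768, P(S=-11)=105/32768, P(S=-9)=455/32768, P(S=-7)=1365/32768, P(S=-5)=3003/32768, P(S=-3)=5005/32768, P(S=-1)=6435/32768, P(S=1)=6435/32768, P(S=3)=5005/32768, P(S=5)=3003/32768, P(S=7)=1365/32768, P(S=9)=455/32768, P(S=11)=105/32768, P(S=13)=15/32768, P(S=15)=1/32768
E[|S_15|] = Σ_m |m|·P(S_15=m) = 102960/32768 = 6435/2048

Answer: 6435/2048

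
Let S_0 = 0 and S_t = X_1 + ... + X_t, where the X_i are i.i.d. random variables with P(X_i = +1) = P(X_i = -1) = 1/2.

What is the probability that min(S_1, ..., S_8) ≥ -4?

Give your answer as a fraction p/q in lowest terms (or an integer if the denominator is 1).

Answer: 119/128

Derivation:
Let f(t,s) = #length-t paths at position s with S_1..S_t all ≥ -4.
f(t,s) = f(t-1,s-1) + f(t-1,s+1) for s ≥ -4; f(t,s) = 0 for s < -4.
t=0: f(0,0)=1
t=1: f(1,-1)=1 f(1,1)=1
t=2: f(2,-2)=1 f(2,0)=2 f(2,2)=1
t=3: f(3,-3)=1 f(3,-1)=3 f(3,1)=3 f(3,3)=1
t=4: f(4,-4)=1 f(4,-2)=4 f(4,0)=6 f(4,2)=4 f(4,4)=1
t=5: f(5,-3)=5 f(5,-1)=10 f(5,1)=10 f(5,3)=5 f(5,5)=1
t=6: f(6,-4)=5 f(6,-2)=15 f(6,0)=20 f(6,2)=15 f(6,4)=6 f(6,6)=1
t=7: f(7,-3)=20 f(7,-1)=35 f(7,1)=35 f(7,3)=21 f(7,5)=7 f(7,7)=1
t=8: f(8,-4)=20 f(8,-2)=55 f(8,0)=70 f(8,2)=56 f(8,4)=28 f(8,6)=8 f(8,8)=1
Σ_s f(8,s) = 238
P = 238/256 = 119/128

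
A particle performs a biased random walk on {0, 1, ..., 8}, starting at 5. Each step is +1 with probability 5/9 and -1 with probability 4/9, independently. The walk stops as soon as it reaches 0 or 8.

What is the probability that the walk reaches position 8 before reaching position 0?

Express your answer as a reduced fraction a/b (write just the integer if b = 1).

Biased walk: p = 5/9, q = 4/9, r = q/p = 4/5
Gambler's ruin: P(hit 8 before 0 | start at 5) = (1 - r^a)/(1 - r^N)
r^5 = 1024/3125; r^8 = 65536/390625
P = (1 - 1024/3125) / (1 - 65536/390625) = 2101/3125 / 325089/390625 = 262625/325089

Answer: 262625/325089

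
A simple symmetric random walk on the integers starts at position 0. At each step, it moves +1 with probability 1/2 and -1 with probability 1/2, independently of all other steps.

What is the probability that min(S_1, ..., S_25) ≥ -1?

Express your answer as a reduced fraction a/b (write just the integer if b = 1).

Answer: 1300075/4194304

Derivation:
Let f(t,s) = #length-t paths at position s with S_1..S_t all ≥ -1.
f(t,s) = f(t-1,s-1) + f(t-1,s+1) for s ≥ -1; f(t,s) = 0 for s < -1.
t=0: f(0,0)=1
t=1: f(1,-1)=1 f(1,1)=1
t=2: f(2,0)=2 f(2,2)=1
t=3: f(3,-1)=2 f(3,1)=3 f(3,3)=1
t=4: f(4,0)=5 f(4,2)=4 f(4,4)=1
t=5: f(5,-1)=5 f(5,1)=9 f(5,3)=5 f(5,5)=1
t=6: f(6,0)=14 f(6,2)=14 f(6,4)=6 f(6,6)=1
t=7: f(7,-1)=14 f(7,1)=28 f(7,3)=20 f(7,5)=7 f(7,7)=1
t=8: f(8,0)=42 f(8,2)=48 f(8,4)=27 f(8,6)=8 f(8,8)=1
t=9: f(9,-1)=42 f(9,1)=90 f(9,3)=75 f(9,5)=35 f(9,7)=9 f(9,9)=1
t=10: f(10,0)=132 f(10,2)=165 f(10,4)=110 f(10,6)=44 f(10,8)=10 f(10,10)=1
t=11: f(11,-1)=132 f(11,1)=297 f(11,3)=275 f(11,5)=154 f(11,7)=54 f(11,9)=11 f(11,11)=1
t=12: f(12,0)=429 f(12,2)=572 f(12,4)=429 f(12,6)=208 f(12,8)=65 f(12,10)=12 f(12,12)=1
t=13: f(13,-1)=429 f(13,1)=1001 f(13,3)=1001 f(13,5)=637 f(13,7)=273 f(13,9)=77 f(13,11)=13 f(13,13)=1
t=14: f(14,0)=1430 f(14,2)=2002 f(14,4)=1638 f(14,6)=910 f(14,8)=350 f(14,10)=90 f(14,12)=14 f(14,14)=1
t=15: f(15,-1)=1430 f(15,1)=3432 f(15,3)=3640 f(15,5)=2548 f(15,7)=1260 f(15,9)=440 f(15,11)=104 f(15,13)=15 f(15,15)=1
t=16: f(16,0)=4862 f(16,2)=7072 f(16,4)=6188 f(16,6)=3808 f(16,8)=1700 f(16,10)=544 f(16,12)=119 f(16,14)=16 f(16,16)=1
t=17: f(17,-1)=4862 f(17,1)=11934 f(17,3)=13260 f(17,5)=9996 f(17,7)=5508 f(17,9)=2244 f(17,11)=663 f(17,13)=135 f(17,15)=17 f(17,17)=1
t=18: f(18,0)=16796 f(18,2)=25194 f(18,4)=23256 f(18,6)=15504 f(18,8)=7752 f(18,10)=2907 f(18,12)=798 f(18,14)=152 f(18,16)=18 f(18,18)=1
t=19: f(19,-1)=16796 f(19,1)=41990 f(19,3)=48450 f(19,5)=38760 f(19,7)=23256 f(19,9)=10659 f(19,11)=3705 f(19,13)=950 f(19,15)=170 f(19,17)=19 f(19,19)=1
t=20: f(20,0)=58786 f(20,2)=90440 f(20,4)=87210 f(20,6)=62016 f(20,8)=33915 f(20,10)=14364 f(20,12)=4655 f(20,14)=1120 f(20,16)=189 f(20,18)=20 f(20,20)=1
t=21: f(21,-1)=58786 f(21,1)=149226 f(21,3)=177650 f(21,5)=149226 f(21,7)=95931 f(21,9)=48279 f(21,11)=19019 f(21,13)=5775 f(21,15)=1309 f(21,17)=209 f(21,19)=21 f(21,21)=1
t=22: f(22,0)=208012 f(22,2)=326876 f(22,4)=326876 f(22,6)=245157 f(22,8)=144210 f(22,10)=67298 f(22,12)=24794 f(22,14)=7084 f(22,16)=1518 f(22,18)=230 f(22,20)=22 f(22,22)=1
t=23: f(23,-1)=208012 f(23,1)=534888 f(23,3)=653752 f(23,5)=572033 f(23,7)=389367 f(23,9)=211508 f(23,11)=92092 f(23,13)=31878 f(23,15)=8602 f(23,17)=1748 f(23,19)=252 f(23,21)=23 f(23,23)=1
t=24: f(24,0)=742900 f(24,2)=1188640 f(24,4)=1225785 f(24,6)=961400 f(24,8)=600875 f(24,10)=303600 f(24,12)=123970 f(24,14)=40480 f(24,16)=10350 f(24,18)=2000 f(24,20)=275 f(24,22)=24 f(24,24)=1
t=25: f(25,-1)=742900 f(25,1)=1931540 f(25,3)=2414425 f(25,5)=2187185 f(25,7)=1562275 f(25,9)=904475 f(25,11)=427570 f(25,13)=164450 f(25,15)=50830 f(25,17)=12350 f(25,19)=2275 f(25,21)=299 f(25,23)=25 f(25,25)=1
Σ_s f(25,s) = 10400600
P = 10400600/33554432 = 1300075/4194304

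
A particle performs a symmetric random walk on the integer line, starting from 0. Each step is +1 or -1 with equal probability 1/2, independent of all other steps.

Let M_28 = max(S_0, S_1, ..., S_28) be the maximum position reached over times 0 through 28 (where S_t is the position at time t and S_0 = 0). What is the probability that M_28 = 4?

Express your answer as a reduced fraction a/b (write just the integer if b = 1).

Answer: 30421755/268435456

Derivation:
Let M_28 = max(S_0,...,S_28). Use the reflection principle: for j ≥ 1, #{paths with M_28 ≥ j} = #{S_28 ≥ j} + #{S_28 ≥ j+1}.
By reflection, #{M_28 ≥ 4} = #{S_28 ≥ 4} + #{S_28 ≥ 5} = 76717268 + 46295513 = 123012781.
#{M_28 ≥ 5} = #{S_28 ≥ 5} + #{S_28 ≥ 6} = 46295513 + 46295513 = 92591026.
#{M_28 = 4} = 123012781 - 92591026 = 30421755.
P(M_28 = 4) = 30421755/268435456 = 30421755/268435456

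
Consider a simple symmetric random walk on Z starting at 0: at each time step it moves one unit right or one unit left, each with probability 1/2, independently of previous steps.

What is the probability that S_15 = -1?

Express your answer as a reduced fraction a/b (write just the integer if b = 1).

To reach position -1 after 15 steps: need 7 steps of +1 and 8 of -1.
Favorable paths: C(15,7) = 6435
Total paths: 2^15 = 32768
P = 6435/32768 = 6435/32768

Answer: 6435/32768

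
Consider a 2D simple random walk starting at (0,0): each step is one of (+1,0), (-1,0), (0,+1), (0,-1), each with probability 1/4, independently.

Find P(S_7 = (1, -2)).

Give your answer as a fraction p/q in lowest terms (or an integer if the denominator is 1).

Answer: 735/16384

Derivation:
Let h be the number of horizontal steps (so 7-h are vertical). To end at (1,-2) need (h+1)/2 right-steps and ((7-h)-2)/2 up-steps.
Sum over h with 1 ≤ h ≤ 5, h ≡ 1 (mod 2), 7-h ≡ 0 (mod 2):
h=1: C(7,1)·C(1,1)·C(6,2) = 7·1·15 = 105
h=3: C(7,3)·C(3,2)·C(4,1) = 35·3·4 = 420
h=5: C(7,5)·C(5,3)·C(2,0) = 21·10·1 = 210
Total favorable: 735
Total paths: 4^7 = 16384
P = 735/16384 = 735/16384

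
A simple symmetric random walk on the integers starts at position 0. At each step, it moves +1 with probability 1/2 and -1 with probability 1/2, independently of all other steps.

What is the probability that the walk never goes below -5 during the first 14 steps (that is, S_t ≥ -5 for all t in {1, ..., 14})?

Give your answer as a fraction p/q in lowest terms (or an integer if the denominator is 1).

Answer: 14443/16384

Derivation:
Let f(t,s) = #length-t paths at position s with S_1..S_t all ≥ -5.
f(t,s) = f(t-1,s-1) + f(t-1,s+1) for s ≥ -5; f(t,s) = 0 for s < -5.
t=0: f(0,0)=1
t=1: f(1,-1)=1 f(1,1)=1
t=2: f(2,-2)=1 f(2,0)=2 f(2,2)=1
t=3: f(3,-3)=1 f(3,-1)=3 f(3,1)=3 f(3,3)=1
t=4: f(4,-4)=1 f(4,-2)=4 f(4,0)=6 f(4,2)=4 f(4,4)=1
t=5: f(5,-5)=1 f(5,-3)=5 f(5,-1)=10 f(5,1)=10 f(5,3)=5 f(5,5)=1
t=6: f(6,-4)=6 f(6,-2)=15 f(6,0)=20 f(6,2)=15 f(6,4)=6 f(6,6)=1
t=7: f(7,-5)=6 f(7,-3)=21 f(7,-1)=35 f(7,1)=35 f(7,3)=21 f(7,5)=7 f(7,7)=1
t=8: f(8,-4)=27 f(8,-2)=56 f(8,0)=70 f(8,2)=56 f(8,4)=28 f(8,6)=8 f(8,8)=1
t=9: f(9,-5)=27 f(9,-3)=83 f(9,-1)=126 f(9,1)=126 f(9,3)=84 f(9,5)=36 f(9,7)=9 f(9,9)=1
t=10: f(10,-4)=110 f(10,-2)=209 f(10,0)=252 f(10,2)=210 f(10,4)=120 f(10,6)=45 f(10,8)=10 f(10,10)=1
t=11: f(11,-5)=110 f(11,-3)=319 f(11,-1)=461 f(11,1)=462 f(11,3)=330 f(11,5)=165 f(11,7)=55 f(11,9)=11 f(11,11)=1
t=12: f(12,-4)=429 f(12,-2)=780 f(12,0)=923 f(12,2)=792 f(12,4)=495 f(12,6)=220 f(12,8)=66 f(12,10)=12 f(12,12)=1
t=13: f(13,-5)=429 f(13,-3)=1209 f(13,-1)=1703 f(13,1)=1715 f(13,3)=1287 f(13,5)=715 f(13,7)=286 f(13,9)=78 f(13,11)=13 f(13,13)=1
t=14: f(14,-4)=1638 f(14,-2)=2912 f(14,0)=3418 f(14,2)=3002 f(14,4)=2002 f(14,6)=1001 f(14,8)=364 f(14,10)=91 f(14,12)=14 f(14,14)=1
Σ_s f(14,s) = 14443
P = 14443/16384 = 14443/16384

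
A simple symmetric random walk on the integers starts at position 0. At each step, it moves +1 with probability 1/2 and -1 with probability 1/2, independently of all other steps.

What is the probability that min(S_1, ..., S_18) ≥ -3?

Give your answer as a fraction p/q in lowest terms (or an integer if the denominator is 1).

Answer: 20995/32768

Derivation:
Let f(t,s) = #length-t paths at position s with S_1..S_t all ≥ -3.
f(t,s) = f(t-1,s-1) + f(t-1,s+1) for s ≥ -3; f(t,s) = 0 for s < -3.
t=0: f(0,0)=1
t=1: f(1,-1)=1 f(1,1)=1
t=2: f(2,-2)=1 f(2,0)=2 f(2,2)=1
t=3: f(3,-3)=1 f(3,-1)=3 f(3,1)=3 f(3,3)=1
t=4: f(4,-2)=4 f(4,0)=6 f(4,2)=4 f(4,4)=1
t=5: f(5,-3)=4 f(5,-1)=10 f(5,1)=10 f(5,3)=5 f(5,5)=1
t=6: f(6,-2)=14 f(6,0)=20 f(6,2)=15 f(6,4)=6 f(6,6)=1
t=7: f(7,-3)=14 f(7,-1)=34 f(7,1)=35 f(7,3)=21 f(7,5)=7 f(7,7)=1
t=8: f(8,-2)=48 f(8,0)=69 f(8,2)=56 f(8,4)=28 f(8,6)=8 f(8,8)=1
t=9: f(9,-3)=48 f(9,-1)=117 f(9,1)=125 f(9,3)=84 f(9,5)=36 f(9,7)=9 f(9,9)=1
t=10: f(10,-2)=165 f(10,0)=242 f(10,2)=209 f(10,4)=120 f(10,6)=45 f(10,8)=10 f(10,10)=1
t=11: f(11,-3)=165 f(11,-1)=407 f(11,1)=451 f(11,3)=329 f(11,5)=165 f(11,7)=55 f(11,9)=11 f(11,11)=1
t=12: f(12,-2)=572 f(12,0)=858 f(12,2)=780 f(12,4)=494 f(12,6)=220 f(12,8)=66 f(12,10)=12 f(12,12)=1
t=13: f(13,-3)=572 f(13,-1)=1430 f(13,1)=1638 f(13,3)=1274 f(13,5)=714 f(13,7)=286 f(13,9)=78 f(13,11)=13 f(13,13)=1
t=14: f(14,-2)=2002 f(14,0)=3068 f(14,2)=2912 f(14,4)=1988 f(14,6)=1000 f(14,8)=364 f(14,10)=91 f(14,12)=14 f(14,14)=1
t=15: f(15,-3)=2002 f(15,-1)=5070 f(15,1)=5980 f(15,3)=4900 f(15,5)=2988 f(15,7)=1364 f(15,9)=455 f(15,11)=105 f(15,13)=15 f(15,15)=1
t=16: f(16,-2)=7072 f(16,0)=11050 f(16,2)=10880 f(16,4)=7888 f(16,6)=4352 f(16,8)=1819 f(16,10)=560 f(16,12)=120 f(16,14)=16 f(16,16)=1
t=17: f(17,-3)=7072 f(17,-1)=18122 f(17,1)=21930 f(17,3)=18768 f(17,5)=12240 f(17,7)=6171 f(17,9)=2379 f(17,11)=680 f(17,13)=136 f(17,15)=17 f(17,17)=1
t=18: f(18,-2)=25194 f(18,0)=40052 f(18,2)=40698 f(18,4)=31008 f(18,6)=18411 f(18,8)=8550 f(18,10)=3059 f(18,12)=816 f(18,14)=153 f(18,16)=18 f(18,18)=1
Σ_s f(18,s) = 167960
P = 167960/262144 = 20995/32768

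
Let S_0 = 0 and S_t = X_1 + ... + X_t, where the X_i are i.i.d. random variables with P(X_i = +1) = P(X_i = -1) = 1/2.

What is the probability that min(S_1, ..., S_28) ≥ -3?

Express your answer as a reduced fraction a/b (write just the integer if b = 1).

Let f(t,s) = #length-t paths at position s with S_1..S_t all ≥ -3.
f(t,s) = f(t-1,s-1) + f(t-1,s+1) for s ≥ -3; f(t,s) = 0 for s < -3.
t=0: f(0,0)=1
t=1: f(1,-1)=1 f(1,1)=1
t=2: f(2,-2)=1 f(2,0)=2 f(2,2)=1
t=3: f(3,-3)=1 f(3,-1)=3 f(3,1)=3 f(3,3)=1
t=4: f(4,-2)=4 f(4,0)=6 f(4,2)=4 f(4,4)=1
t=5: f(5,-3)=4 f(5,-1)=10 f(5,1)=10 f(5,3)=5 f(5,5)=1
t=6: f(6,-2)=14 f(6,0)=20 f(6,2)=15 f(6,4)=6 f(6,6)=1
t=7: f(7,-3)=14 f(7,-1)=34 f(7,1)=35 f(7,3)=21 f(7,5)=7 f(7,7)=1
t=8: f(8,-2)=48 f(8,0)=69 f(8,2)=56 f(8,4)=28 f(8,6)=8 f(8,8)=1
t=9: f(9,-3)=48 f(9,-1)=117 f(9,1)=125 f(9,3)=84 f(9,5)=36 f(9,7)=9 f(9,9)=1
t=10: f(10,-2)=165 f(10,0)=242 f(10,2)=209 f(10,4)=120 f(10,6)=45 f(10,8)=10 f(10,10)=1
t=11: f(11,-3)=165 f(11,-1)=407 f(11,1)=451 f(11,3)=329 f(11,5)=165 f(11,7)=55 f(11,9)=11 f(11,11)=1
t=12: f(12,-2)=572 f(12,0)=858 f(12,2)=780 f(12,4)=494 f(12,6)=220 f(12,8)=66 f(12,10)=12 f(12,12)=1
t=13: f(13,-3)=572 f(13,-1)=1430 f(13,1)=1638 f(13,3)=1274 f(13,5)=714 f(13,7)=286 f(13,9)=78 f(13,11)=13 f(13,13)=1
t=14: f(14,-2)=2002 f(14,0)=3068 f(14,2)=2912 f(14,4)=1988 f(14,6)=1000 f(14,8)=364 f(14,10)=91 f(14,12)=14 f(14,14)=1
t=15: f(15,-3)=2002 f(15,-1)=5070 f(15,1)=5980 f(15,3)=4900 f(15,5)=2988 f(15,7)=1364 f(15,9)=455 f(15,11)=105 f(15,13)=15 f(15,15)=1
t=16: f(16,-2)=7072 f(16,0)=11050 f(16,2)=10880 f(16,4)=7888 f(16,6)=4352 f(16,8)=1819 f(16,10)=560 f(16,12)=120 f(16,14)=16 f(16,16)=1
t=17: f(17,-3)=7072 f(17,-1)=18122 f(17,1)=21930 f(17,3)=18768 f(17,5)=12240 f(17,7)=6171 f(17,9)=2379 f(17,11)=680 f(17,13)=136 f(17,15)=17 f(17,17)=1
t=18: f(18,-2)=25194 f(18,0)=40052 f(18,2)=40698 f(18,4)=31008 f(18,6)=18411 f(18,8)=8550 f(18,10)=3059 f(18,12)=816 f(18,14)=153 f(18,16)=18 f(18,18)=1
t=19: f(19,-3)=25194 f(19,-1)=65246 f(19,1)=80750 f(19,3)=71706 f(19,5)=49419 f(19,7)=26961 f(19,9)=11609 f(19,11)=3875 f(19,13)=969 f(19,15)=171 f(19,17)=19 f(19,19)=1
t=20: f(20,-2)=90440 f(20,0)=145996 f(20,2)=152456 f(20,4)=121125 f(20,6)=76380 f(20,8)=38570 f(20,10)=15484 f(20,12)=4844 f(20,14)=1140 f(20,16)=190 f(20,18)=20 f(20,20)=1
t=21: f(21,-3)=90440 f(21,-1)=236436 f(21,1)=298452 f(21,3)=273581 f(21,5)=197505 f(21,7)=114950 f(21,9)=54054 f(21,11)=20328 f(21,13)=5984 f(21,15)=1330 f(21,17)=210 f(21,19)=21 f(21,21)=1
t=22: f(22,-2)=326876 f(22,0)=534888 f(22,2)=572033 f(22,4)=471086 f(22,6)=312455 f(22,8)=169004 f(22,10)=74382 f(22,12)=26312 f(22,14)=7314 f(22,16)=1540 f(22,18)=231 f(22,20)=22 f(22,22)=1
t=23: f(23,-3)=326876 f(23,-1)=861764 f(23,1)=1106921 f(23,3)=1043119 f(23,5)=783541 f(23,7)=481459 f(23,9)=243386 f(23,11)=100694 f(23,13)=33626 f(23,15)=8854 f(23,17)=1771 f(23,19)=253 f(23,21)=23 f(23,23)=1
t=24: f(24,-2)=1188640 f(24,0)=1968685 f(24,2)=2150040 f(24,4)=1826660 f(24,6)=1265000 f(24,8)=724845 f(24,10)=344080 f(24,12)=134320 f(24,14)=42480 f(24,16)=10625 f(24,18)=2024 f(24,20)=276 f(24,22)=24 f(24,24)=1
t=25: f(25,-3)=1188640 f(25,-1)=3157325 f(25,1)=4118725 f(25,3)=3976700 f(25,5)=3091660 f(25,7)=1989845 f(25,9)=1068925 f(25,11)=478400 f(25,13)=176800 f(25,15)=53105 f(25,17)=12649 f(25,19)=2300 f(25,21)=300 f(25,23)=25 f(25,25)=1
t=26: f(26,-2)=4345965 f(26,0)=7276050 f(26,2)=8095425 f(26,4)=7068360 f(26,6)=5081505 f(26,8)=3058770 f(26,10)=1547325 f(26,12)=655200 f(26,14)=229905 f(26,16)=65754 f(26,18)=14949 f(26,20)=2600 f(26,22)=325 f(26,24)=26 f(26,26)=1
t=27: f(27,-3)=4345965 f(27,-1)=11622015 f(27,1)=15371475 f(27,3)=15163785 f(27,5)=12149865 f(27,7)=8140275 f(27,9)=4606095 f(27,11)=2202525 f(27,13)=885105 f(27,15)=295659 f(27,17)=80703 f(27,19)=17549 f(27,21)=2925 f(27,23)=351 f(27,25)=27 f(27,27)=1
t=28: f(28,-2)=15967980 f(28,0)=26993490 f(28,2)=30535260 f(28,4)=27313650 f(28,6)=20290140 f(28,8)=12746370 f(28,10)=6808620 f(28,12)=3087630 f(28,14)=1180764 f(28,16)=376362 f(28,18)=98252 f(28,20)=20474 f(28,22)=3276 f(28,24)=378 f(28,26)=28 f(28,28)=1
Σ_s f(28,s) = 145422675
P = 145422675/268435456 = 145422675/268435456

Answer: 145422675/268435456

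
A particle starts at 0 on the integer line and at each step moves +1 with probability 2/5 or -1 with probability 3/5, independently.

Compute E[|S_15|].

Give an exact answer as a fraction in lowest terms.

Answer: 4868227263/1220703125

Derivation:
S_15 takes values m ≡ 1 (mod 2) with |m| ≤ 15; P(S_15=m) = C(15,(15+m)/2) · (2/5)^((15+m)/2) · (3/5)^((15-m)/2).
Distribution: P(S=-15)=14348907/30517578125, P(S=-13)=28697814/6103515625, P(S=-11)=133923132/6103515625, P(S=-9)=386889048/6103515625, P(S=-7)=773778096/6103515625, P(S=-5)=5674372704/30517578125, P(S=-3)=1260971712/6103515625, P(S=-1)=1080832896/6103515625, P(S=1)=720555264/6103515625, P(S=3)=373621248/6103515625, P(S=5)=747242496/30517578125, P(S=7)=45287424/6103515625, P(S=9)=10063872/6103515625, P(S=11)=1548288/6103515625, P(S=13)=147456/6103515625, P(S=15)=32768/30517578125
E[|S_15|] = Σ_m |m|·P(S_15=m) = 4868227263/1220703125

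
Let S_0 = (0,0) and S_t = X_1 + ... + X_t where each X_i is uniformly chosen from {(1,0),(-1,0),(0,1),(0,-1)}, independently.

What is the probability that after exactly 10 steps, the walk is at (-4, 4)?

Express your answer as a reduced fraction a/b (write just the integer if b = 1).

Let h be the number of horizontal steps (so 10-h are vertical). To end at (-4,4) need (h-4)/2 right-steps and ((10-h)+4)/2 up-steps.
Sum over h with 4 ≤ h ≤ 6, h ≡ 0 (mod 2), 10-h ≡ 0 (mod 2):
h=4: C(10,4)·C(4,0)·C(6,5) = 210·1·6 = 1260
h=6: C(10,6)·C(6,1)·C(4,4) = 210·6·1 = 1260
Total favorable: 2520
Total paths: 4^10 = 1048576
P = 2520/1048576 = 315/131072

Answer: 315/131072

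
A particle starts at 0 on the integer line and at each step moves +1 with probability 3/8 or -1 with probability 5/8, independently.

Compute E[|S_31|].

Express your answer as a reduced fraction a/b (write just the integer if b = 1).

Answer: 630737934910892311914096079/77371252455336267181195264

Derivation:
S_31 takes values m ≡ 1 (mod 2) with |m| ≤ 31; P(S_31=m) = C(31,(31+m)/2) · (3/8)^((31+m)/2) · (5/8)^((31-m)/2).
Distribution: P(S=-31)=4656612873077392578125/9903520314283042199192993792, P(S=-29)=86612999439239501953125/9903520314283042199192993792, P(S=-27)=779516994953155517578125/9903520314283042199192993792, P(S=-25)=4521198570728302001953125/9903520314283042199192993792, P(S=-23)=18989033997058868408203125/9903520314283042199192993792, P(S=-21)=61524470150470733642578125/9903520314283042199192993792, P(S=-19)=159963622391223907470703125/9903520314283042199192993792, P(S=-17)=342779190838336944580078125/9903520314283042199192993792, P(S=-15)=617002543509006500244140625/9903520314283042199192993792, P(S=-13)=946070566713809967041015625/9903520314283042199192993792, P(S=-11)=1248813148062229156494140625/9903520314283042199192993792, P(S=-9)=1430458696871280670166015625/9903520314283042199192993792, P(S=-7)=1430458696871280670166015625/9903520314283042199192993792, P(S=-5)=1254402241871738433837890625/9903520314283042199192993792, P(S=-3)=967681729443912506103515625/9903520314283042199192993792, P(S=-1)=658023576021860504150390625/9903520314283042199192993792, P(S=1)=394814145613116302490234375/9903520314283042199192993792, P(S=3)=209019253559885101318359375/9903520314283042199192993792, P(S=5)=97542318327946380615234375/9903520314283042199192993792, P(S=7)=40043688576735882568359375/9903520314283042199192993792, P(S=9)=14415727887624917724609375/9903520314283042199192993792, P(S=11)=4530657336110688427734375/9903520314283042199192993792, P(S=13)=1235633818939278662109375/9903520314283042199192993792, P(S=15)=290105331403134990234375/9903520314283042199192993792, P(S=17)=58021066280626998046875/9903520314283042199192993792, P(S=19)=9747539135145335671875/9903520314283042199192993792, P(S=21)=1349659264866277246875/9903520314283042199192993792, P(S=23)=149962140540697471875/9903520314283042199192993792, P(S=25)=12853897760631211875/9903520314283042199192993792, P(S=27)=797828136866764875/9903520314283042199192993792, P(S=29)=31913125474670595/9903520314283042199192993792, P(S=31)=617673396283947/9903520314283042199192993792
E[|S_31|] = Σ_m |m|·P(S_31=m) = 630737934910892311914096079/77371252455336267181195264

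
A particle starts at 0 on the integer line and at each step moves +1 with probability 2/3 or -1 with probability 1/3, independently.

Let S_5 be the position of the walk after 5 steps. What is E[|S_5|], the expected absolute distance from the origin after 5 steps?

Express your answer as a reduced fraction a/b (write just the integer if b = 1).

S_5 takes values m ≡ 1 (mod 2) with |m| ≤ 5; P(S_5=m) = C(5,(5+m)/2) · (2/3)^((5+m)/2) · (1/3)^((5-m)/2).
Distribution: P(S=-5)=1/243, P(S=-3)=10/243, P(S=-1)=40/243, P(S=1)=80/243, P(S=3)=80/243, P(S=5)=32/243
E[|S_5|] = Σ_m |m|·P(S_5=m) = 185/81

Answer: 185/81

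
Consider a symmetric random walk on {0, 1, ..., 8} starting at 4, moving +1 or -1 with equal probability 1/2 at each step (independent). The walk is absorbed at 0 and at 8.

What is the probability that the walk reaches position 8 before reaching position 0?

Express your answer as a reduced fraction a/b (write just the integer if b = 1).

Symmetric walk (p = 1/2): the harmonic-function argument gives P(hit 8 before 0 | start at 4) = a/N.
P = 4/8 = 1/2

Answer: 1/2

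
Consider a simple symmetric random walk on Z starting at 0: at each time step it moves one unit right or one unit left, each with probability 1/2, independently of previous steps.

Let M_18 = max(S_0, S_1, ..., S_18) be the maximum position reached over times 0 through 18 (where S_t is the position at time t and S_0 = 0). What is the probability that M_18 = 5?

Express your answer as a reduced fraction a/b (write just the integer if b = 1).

Let M_18 = max(S_0,...,S_18). Use the reflection principle: for j ≥ 1, #{paths with M_18 ≥ j} = #{S_18 ≥ j} + #{S_18 ≥ j+1}.
By reflection, #{M_18 ≥ 5} = #{S_18 ≥ 5} + #{S_18 ≥ 6} = 31180 + 31180 = 62360.
#{M_18 ≥ 6} = #{S_18 ≥ 6} + #{S_18 ≥ 7} = 31180 + 12616 = 43796.
#{M_18 = 5} = 62360 - 43796 = 18564.
P(M_18 = 5) = 18564/262144 = 4641/65536

Answer: 4641/65536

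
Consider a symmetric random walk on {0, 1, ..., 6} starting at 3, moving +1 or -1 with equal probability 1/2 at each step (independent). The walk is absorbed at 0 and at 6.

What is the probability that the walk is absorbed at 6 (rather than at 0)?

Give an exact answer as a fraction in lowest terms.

Answer: 1/2

Derivation:
Symmetric walk (p = 1/2): the harmonic-function argument gives P(hit 6 before 0 | start at 3) = a/N.
P = 3/6 = 1/2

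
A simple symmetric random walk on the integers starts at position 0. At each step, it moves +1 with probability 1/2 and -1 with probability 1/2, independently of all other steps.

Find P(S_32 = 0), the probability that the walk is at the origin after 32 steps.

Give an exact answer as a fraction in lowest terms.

To return to 0 after 32 steps: need exactly 16 steps of +1 and 16 of -1.
Favorable paths: C(32,16) = 601080390
Total paths: 2^32 = 4294967296
P = 601080390/4294967296 = 300540195/2147483648

Answer: 300540195/2147483648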